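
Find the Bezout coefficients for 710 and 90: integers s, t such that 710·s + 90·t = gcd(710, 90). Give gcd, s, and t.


Euclidean algorithm on (710, 90) — divide until remainder is 0:
  710 = 7 · 90 + 80
  90 = 1 · 80 + 10
  80 = 8 · 10 + 0
gcd(710, 90) = 10.
Track Bezout coefficients alongside the remainders: start with r₀ = 710 = a·1 + b·0 (s = 1, t = 0) and r₁ = 90 = a·0 + b·1 (s = 0, t = 1); each new remainder r_{k+1} = r_{k-1} − q_k·r_k inherits s_{k+1} = s_{k-1} − q_k·s_k, t_{k+1} = t_{k-1} − q_k·t_k, so r_k = a·s_k + b·t_k at every step:
  q = 7: r = 80, s = 1 − 7·0 = 1, t = 0 − 7·1 = -7  (check: 710·1 + 90·(-7) = 80)
  q = 1: r = 10, s = 0 − 1·1 = -1, t = 1 − 1·(-7) = 8  (check: 710·(-1) + 90·8 = 10)
The row with r = 10 (the gcd) gives the Bezout coefficients s = -1, t = 8.
Result: 710 · (-1) + 90 · (8) = 10.

gcd(710, 90) = 10; s = -1, t = 8 (check: 710·(-1) + 90·8 = 10).


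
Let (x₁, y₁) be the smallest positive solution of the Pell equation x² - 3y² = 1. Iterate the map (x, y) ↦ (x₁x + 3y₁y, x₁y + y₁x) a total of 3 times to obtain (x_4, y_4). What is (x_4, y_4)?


Step 1: Find the fundamental solution (x₁, y₁) of x² - 3y² = 1.
  Expand √3 as a continued fraction. a₀ = ⌊√3⌋ = 1; iterate m_{k+1} = d_k·a_k − m_k, d_{k+1} = (3 − m_{k+1}²)/d_k, a_{k+1} = ⌊(a₀ + m_{k+1})/d_{k+1}⌋ (starting m₀ = 0, d₀ = 1), with convergents p_k = a_k·p_{k-1} + p_{k-2}, q_k = a_k·q_{k-1} + q_{k-2} (p₋₁ = 1, q₋₁ = 0):
  k = 0: a₀ = 1; p₀/q₀ = 1/1; p₀² − 3·q₀² = 1 − 3 = -2.
  k = 1: m = 1, d = 2, a = ⌊(1 + 1)/2⌋ = 1; p/q = (1·1 + 1)/(1·1 + 0) = 2/1; p² − 3·q² = 4 − 3 = 1.
  The first convergent with p² − 3·q² = 1 gives the fundamental solution (x₁, y₁) = (2, 1).
Step 2: Apply the recurrence (x_{n+1}, y_{n+1}) = (x₁x_n + 3y₁y_n, x₁y_n + y₁x_n) repeatedly.
  From (x_1, y_1) = (2, 1): x_2 = 2·2 + 3·1·1 = 7; y_2 = 2·1 + 1·2 = 4.
  From (x_2, y_2) = (7, 4): x_3 = 2·7 + 3·1·4 = 26; y_3 = 2·4 + 1·7 = 15.
  From (x_3, y_3) = (26, 15): x_4 = 2·26 + 3·1·15 = 97; y_4 = 2·15 + 1·26 = 56.
Step 3: Verify x_4² - 3·y_4² = 9409 - 9408 = 1 (should be 1). ✓

(x_1, y_1) = (2, 1); (x_4, y_4) = (97, 56).


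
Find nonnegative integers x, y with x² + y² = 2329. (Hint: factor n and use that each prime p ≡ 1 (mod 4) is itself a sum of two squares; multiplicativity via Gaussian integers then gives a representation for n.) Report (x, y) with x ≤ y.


Step 1: Factor n = 2329 = 17 · 137.
Step 2: Check the mod-4 condition on each prime factor: 17 ≡ 1 (mod 4), exponent 1; 137 ≡ 1 (mod 4), exponent 1.
All primes ≡ 3 (mod 4) appear to even exponent (or don't appear), so by the two-squares theorem n IS expressible as a sum of two squares.
Step 3: Build a representation. Here n = 17 · 137 is a product of primes ≡ 1 (mod 4). Each prime p ≡ 1 (mod 4) is itself a sum of two squares; find a² by testing p − a² for a perfect square:
  17: 17 − 1² = 16 = 4² ⇒ 17 = 1² + 4².
  137: 137 − 1² = 136, 137 − 2² = 133, 137 − 3² = 128, 137 − 4² = 121 = 11² ⇒ 137 = 4² + 11².
  Combine using the Brahmagupta–Fibonacci identity (a² + b²)(c² + d²) = (ac − bd)² + (ad + bc)² = (ac + bd)² + (ad − bc)²:
  17 · 137 = 2329: from (1² + 4²)(4² + 11²), take (1·4 − 4·11, 1·11 + 4·4) = (4 − 44, 11 + 16) = (-40, 27); dropping signs (only squares matter) gives (40, 27); check 40² + 27² = 1600 + 729 = 2329 ✓.
Step 4: Order so x ≤ y and verify: 27² + 40² = 729 + 1600 = 2329 = n. ✓

n = 2329 = 27² + 40² (one valid representation with x ≤ y).


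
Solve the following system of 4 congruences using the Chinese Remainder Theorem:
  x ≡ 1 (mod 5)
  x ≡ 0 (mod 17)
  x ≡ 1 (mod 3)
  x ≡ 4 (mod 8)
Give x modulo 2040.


Product of moduli M = 5 · 17 · 3 · 8 = 2040.
Merge one congruence at a time:
  Start: x ≡ 1 (mod 5).
  Combine with x ≡ 0 (mod 17); new modulus lcm = 85.
    Write x = 1 + 5·t and substitute into x ≡ 0 (mod 17): 5·t ≡ 0 − 1 = -1 (mod 17).
    Reduce coefficients mod 17: 5·t ≡ 16 (mod 17).
    The inverse of 5 mod 17 is 7 (since 5·7 = 35 = 2·17 + 1), so t ≡ 7·16 = 112 ≡ 10 (mod 17).
    Then x = 1 + 5·10 = 51, valid modulo lcm(5, 17) = 85: x ≡ 51 (mod 85).
  Combine with x ≡ 1 (mod 3); new modulus lcm = 255.
    Write x = 51 + 85·t and substitute into x ≡ 1 (mod 3): 85·t ≡ 1 − 51 = -50 (mod 3).
    Reduce coefficients mod 3: 1·t ≡ 1 (mod 3).
    So t ≡ 1 (mod 3).
    Then x = 51 + 85·1 = 136, valid modulo lcm(85, 3) = 255: x ≡ 136 (mod 255).
  Combine with x ≡ 4 (mod 8); new modulus lcm = 2040.
    Write x = 136 + 255·t and substitute into x ≡ 4 (mod 8): 255·t ≡ 4 − 136 = -132 (mod 8).
    Reduce coefficients mod 8: 7·t ≡ 4 (mod 8).
    The inverse of 7 mod 8 is 7 (since 7·7 = 49 = 6·8 + 1), so t ≡ 7·4 = 28 ≡ 4 (mod 8).
    Then x = 136 + 255·4 = 1156, valid modulo lcm(255, 8) = 2040: x ≡ 1156 (mod 2040).
Verify against each original: 1156 mod 5 = 1, 1156 mod 17 = 0, 1156 mod 3 = 1, 1156 mod 8 = 4.

x ≡ 1156 (mod 2040).


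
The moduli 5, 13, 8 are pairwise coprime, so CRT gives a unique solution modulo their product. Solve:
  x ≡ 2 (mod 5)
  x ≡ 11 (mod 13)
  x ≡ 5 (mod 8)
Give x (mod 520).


Moduli 5, 13, 8 are pairwise coprime; by CRT there is a unique solution modulo M = 5 · 13 · 8 = 520.
Solve pairwise, accumulating the modulus:
  Start with x ≡ 2 (mod 5).
  Combine with x ≡ 11 (mod 13): since gcd(5, 13) = 1, we get a unique residue mod 65.
    Write x = 2 + 5·t and substitute into x ≡ 11 (mod 13): 5·t ≡ 11 − 2 = 9 (mod 13).
    The inverse of 5 mod 13 is 8 (since 5·8 = 40 = 3·13 + 1), so t ≡ 8·9 = 72 ≡ 7 (mod 13).
    Then x = 2 + 5·7 = 37, valid modulo lcm(5, 13) = 65: x ≡ 37 (mod 65).
  Combine with x ≡ 5 (mod 8): since gcd(65, 8) = 1, we get a unique residue mod 520.
    Write x = 37 + 65·t and substitute into x ≡ 5 (mod 8): 65·t ≡ 5 − 37 = -32 (mod 8).
    Reduce coefficients mod 8: 1·t ≡ 0 (mod 8).
    So t ≡ 0 (mod 8).
    Then x = 37 + 65·0 = 37, valid modulo lcm(65, 8) = 520: x ≡ 37 (mod 520).
Verify: 37 mod 5 = 2 ✓, 37 mod 13 = 11 ✓, 37 mod 8 = 5 ✓.

x ≡ 37 (mod 520).


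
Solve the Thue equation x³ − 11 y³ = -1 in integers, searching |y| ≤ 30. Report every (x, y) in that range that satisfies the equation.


The equation is x³ - 11y³ = -1. For fixed y, x³ = 11·y³ − 1, so a solution requires the RHS to be a perfect cube.
Strategy: iterate y from -30 to 30, compute RHS = 11·y³ − 1, and check whether it is a (positive or negative) perfect cube.
Check small values of y:
  y = 0: RHS = -1 = (-1)³ ⇒ x = -1 works.
  y = 1: RHS = 10 is not a perfect cube.
  y = -1: RHS = -12 is not a perfect cube.
  y = 2: RHS = 87 is not a perfect cube.
  y = -2: RHS = -89 is not a perfect cube.
  y = 3: RHS = 296 is not a perfect cube.
  y = -3: RHS = -298 is not a perfect cube.
Continuing the search up to |y| = 30 finds no further solutions beyond those listed.
Collected solutions: (-1, 0).

Solutions (with |y| ≤ 30): (-1, 0).


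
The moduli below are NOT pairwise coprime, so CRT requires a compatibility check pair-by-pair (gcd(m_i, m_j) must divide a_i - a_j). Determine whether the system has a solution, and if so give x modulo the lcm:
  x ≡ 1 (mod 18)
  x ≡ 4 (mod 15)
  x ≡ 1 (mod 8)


Moduli 18, 15, 8 are not pairwise coprime, so CRT works modulo lcm(m_i) when all pairwise compatibility conditions hold.
Pairwise compatibility: gcd(m_i, m_j) must divide a_i - a_j for every pair.
Merge one congruence at a time:
  Start: x ≡ 1 (mod 18).
  Combine with x ≡ 4 (mod 15): gcd(18, 15) = 3; 4 - 1 = 3, which IS divisible by 3, so compatible.
    Write x = 1 + 18·t and substitute into x ≡ 4 (mod 15): 18·t ≡ 4 − 1 = 3 (mod 15).
    Divide the congruence (and modulus) by g = 3: 6·t ≡ 1 (mod 5).
    Reduce coefficients mod 5: 1·t ≡ 1 (mod 5).
    So t ≡ 1 (mod 5).
    Then x = 1 + 18·1 = 19, valid modulo lcm(18, 15) = 90: x ≡ 19 (mod 90).
  Combine with x ≡ 1 (mod 8): gcd(90, 8) = 2; 1 - 19 = -18, which IS divisible by 2, so compatible.
    Write x = 19 + 90·t and substitute into x ≡ 1 (mod 8): 90·t ≡ 1 − 19 = -18 (mod 8).
    Divide the congruence (and modulus) by g = 2: 45·t ≡ -9 (mod 4).
    Reduce coefficients mod 4: 1·t ≡ 3 (mod 4).
    So t ≡ 3 (mod 4).
    Then x = 19 + 90·3 = 289, valid modulo lcm(90, 8) = 360: x ≡ 289 (mod 360).
Verify: 289 mod 18 = 1, 289 mod 15 = 4, 289 mod 8 = 1.

x ≡ 289 (mod 360).


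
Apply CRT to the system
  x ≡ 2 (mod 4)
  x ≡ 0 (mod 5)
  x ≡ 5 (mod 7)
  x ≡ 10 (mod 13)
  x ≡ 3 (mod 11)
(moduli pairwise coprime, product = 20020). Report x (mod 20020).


Product of moduli M = 4 · 5 · 7 · 13 · 11 = 20020.
Merge one congruence at a time:
  Start: x ≡ 2 (mod 4).
  Combine with x ≡ 0 (mod 5); new modulus lcm = 20.
    Write x = 2 + 4·t and substitute into x ≡ 0 (mod 5): 4·t ≡ 0 − 2 = -2 (mod 5).
    Reduce coefficients mod 5: 4·t ≡ 3 (mod 5).
    The inverse of 4 mod 5 is 4 (since 4·4 = 16 = 3·5 + 1), so t ≡ 4·3 = 12 ≡ 2 (mod 5).
    Then x = 2 + 4·2 = 10, valid modulo lcm(4, 5) = 20: x ≡ 10 (mod 20).
  Combine with x ≡ 5 (mod 7); new modulus lcm = 140.
    Write x = 10 + 20·t and substitute into x ≡ 5 (mod 7): 20·t ≡ 5 − 10 = -5 (mod 7).
    Reduce coefficients mod 7: 6·t ≡ 2 (mod 7).
    The inverse of 6 mod 7 is 6 (since 6·6 = 36 = 5·7 + 1), so t ≡ 6·2 = 12 ≡ 5 (mod 7).
    Then x = 10 + 20·5 = 110, valid modulo lcm(20, 7) = 140: x ≡ 110 (mod 140).
  Combine with x ≡ 10 (mod 13); new modulus lcm = 1820.
    Write x = 110 + 140·t and substitute into x ≡ 10 (mod 13): 140·t ≡ 10 − 110 = -100 (mod 13).
    Reduce coefficients mod 13: 10·t ≡ 4 (mod 13).
    The inverse of 10 mod 13 is 4 (since 10·4 = 40 = 3·13 + 1), so t ≡ 4·4 = 16 ≡ 3 (mod 13).
    Then x = 110 + 140·3 = 530, valid modulo lcm(140, 13) = 1820: x ≡ 530 (mod 1820).
  Combine with x ≡ 3 (mod 11); new modulus lcm = 20020.
    Write x = 530 + 1820·t and substitute into x ≡ 3 (mod 11): 1820·t ≡ 3 − 530 = -527 (mod 11).
    Reduce coefficients mod 11: 5·t ≡ 1 (mod 11).
    The inverse of 5 mod 11 is 9 (since 5·9 = 45 = 4·11 + 1), so t ≡ 9·1 = 9 ≡ 9 (mod 11).
    Then x = 530 + 1820·9 = 16910, valid modulo lcm(1820, 11) = 20020: x ≡ 16910 (mod 20020).
Verify against each original: 16910 mod 4 = 2, 16910 mod 5 = 0, 16910 mod 7 = 5, 16910 mod 13 = 10, 16910 mod 11 = 3.

x ≡ 16910 (mod 20020).


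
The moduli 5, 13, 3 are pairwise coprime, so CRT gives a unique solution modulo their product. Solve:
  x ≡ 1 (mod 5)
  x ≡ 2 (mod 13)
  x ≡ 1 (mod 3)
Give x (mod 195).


Moduli 5, 13, 3 are pairwise coprime; by CRT there is a unique solution modulo M = 5 · 13 · 3 = 195.
Solve pairwise, accumulating the modulus:
  Start with x ≡ 1 (mod 5).
  Combine with x ≡ 2 (mod 13): since gcd(5, 13) = 1, we get a unique residue mod 65.
    Write x = 1 + 5·t and substitute into x ≡ 2 (mod 13): 5·t ≡ 2 − 1 = 1 (mod 13).
    The inverse of 5 mod 13 is 8 (since 5·8 = 40 = 3·13 + 1), so t ≡ 8·1 = 8 ≡ 8 (mod 13).
    Then x = 1 + 5·8 = 41, valid modulo lcm(5, 13) = 65: x ≡ 41 (mod 65).
  Combine with x ≡ 1 (mod 3): since gcd(65, 3) = 1, we get a unique residue mod 195.
    Write x = 41 + 65·t and substitute into x ≡ 1 (mod 3): 65·t ≡ 1 − 41 = -40 (mod 3).
    Reduce coefficients mod 3: 2·t ≡ 2 (mod 3).
    The inverse of 2 mod 3 is 2 (since 2·2 = 4 = 1·3 + 1), so t ≡ 2·2 = 4 ≡ 1 (mod 3).
    Then x = 41 + 65·1 = 106, valid modulo lcm(65, 3) = 195: x ≡ 106 (mod 195).
Verify: 106 mod 5 = 1 ✓, 106 mod 13 = 2 ✓, 106 mod 3 = 1 ✓.

x ≡ 106 (mod 195).


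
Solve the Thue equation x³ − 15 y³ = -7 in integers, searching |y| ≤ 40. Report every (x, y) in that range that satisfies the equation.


The equation is x³ - 15y³ = -7. For fixed y, x³ = 15·y³ − 7, so a solution requires the RHS to be a perfect cube.
Strategy: iterate y from -40 to 40, compute RHS = 15·y³ − 7, and check whether it is a (positive or negative) perfect cube.
Check small values of y:
  y = 0: RHS = -7 is not a perfect cube.
  y = 1: RHS = 8 = (2)³ ⇒ x = 2 works.
  y = -1: RHS = -22 is not a perfect cube.
  y = 2: RHS = 113 is not a perfect cube.
  y = -2: RHS = -127 is not a perfect cube.
  y = 3: RHS = 398 is not a perfect cube.
  y = -3: RHS = -412 is not a perfect cube.
Continuing the search up to |y| = 40 finds no further solutions beyond those listed.
Collected solutions: (2, 1).

Solutions (with |y| ≤ 40): (2, 1).


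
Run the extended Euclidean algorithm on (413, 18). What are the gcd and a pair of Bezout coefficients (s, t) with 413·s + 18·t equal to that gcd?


Euclidean algorithm on (413, 18) — divide until remainder is 0:
  413 = 22 · 18 + 17
  18 = 1 · 17 + 1
  17 = 17 · 1 + 0
gcd(413, 18) = 1.
Track Bezout coefficients alongside the remainders: start with r₀ = 413 = a·1 + b·0 (s = 1, t = 0) and r₁ = 18 = a·0 + b·1 (s = 0, t = 1); each new remainder r_{k+1} = r_{k-1} − q_k·r_k inherits s_{k+1} = s_{k-1} − q_k·s_k, t_{k+1} = t_{k-1} − q_k·t_k, so r_k = a·s_k + b·t_k at every step:
  q = 22: r = 17, s = 1 − 22·0 = 1, t = 0 − 22·1 = -22  (check: 413·1 + 18·(-22) = 17)
  q = 1: r = 1, s = 0 − 1·1 = -1, t = 1 − 1·(-22) = 23  (check: 413·(-1) + 18·23 = 1)
The row with r = 1 (the gcd) gives the Bezout coefficients s = -1, t = 23.
Result: 413 · (-1) + 18 · (23) = 1.

gcd(413, 18) = 1; s = -1, t = 23 (check: 413·(-1) + 18·23 = 1).


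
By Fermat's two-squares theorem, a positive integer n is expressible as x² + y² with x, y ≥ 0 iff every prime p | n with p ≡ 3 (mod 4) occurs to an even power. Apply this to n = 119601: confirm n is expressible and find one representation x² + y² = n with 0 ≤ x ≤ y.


Step 1: Factor n = 119601 = 3^2 · 97 · 137.
Step 2: Check the mod-4 condition on each prime factor: 3 ≡ 3 (mod 4), exponent 2 (must be even); 97 ≡ 1 (mod 4), exponent 1; 137 ≡ 1 (mod 4), exponent 1.
All primes ≡ 3 (mod 4) appear to even exponent (or don't appear), so by the two-squares theorem n IS expressible as a sum of two squares.
Step 3: Build a representation. Group n = k² · m with k = 3 and m = 97 · 137 = 13289 (a product of primes ≡ 1 (mod 4)); a representation of m scales to one of n via (k·x)² + (k·y)² = k²(x² + y²). Each prime p ≡ 1 (mod 4) is itself a sum of two squares; find a² by testing p − a² for a perfect square:
  97: 97 − 1² = 96, 97 − 2² = 93, 97 − 3² = 88, 97 − 4² = 81 = 9² ⇒ 97 = 4² + 9².
  137: 137 − 1² = 136, 137 − 2² = 133, 137 − 3² = 128, 137 − 4² = 121 = 11² ⇒ 137 = 4² + 11².
  Combine using the Brahmagupta–Fibonacci identity (a² + b²)(c² + d²) = (ac − bd)² + (ad + bc)² = (ac + bd)² + (ad − bc)²:
  97 · 137 = 13289: from (4² + 9²)(4² + 11²), take (4·4 − 9·11, 4·11 + 9·4) = (16 − 99, 44 + 36) = (-83, 80); dropping signs (only squares matter) gives (83, 80); check 83² + 80² = 6889 + 6400 = 13289 ✓.
  Scale by k = 3: (3·83, 3·80) = (249, 240).
Step 4: Order so x ≤ y and verify: 240² + 249² = 57600 + 62001 = 119601 = n. ✓

n = 119601 = 240² + 249² (one valid representation with x ≤ y).


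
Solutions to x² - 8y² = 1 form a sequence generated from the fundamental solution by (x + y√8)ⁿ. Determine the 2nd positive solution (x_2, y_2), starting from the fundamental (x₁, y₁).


Step 1: Find the fundamental solution (x₁, y₁) of x² - 8y² = 1.
  Expand √8 as a continued fraction. a₀ = ⌊√8⌋ = 2; iterate m_{k+1} = d_k·a_k − m_k, d_{k+1} = (8 − m_{k+1}²)/d_k, a_{k+1} = ⌊(a₀ + m_{k+1})/d_{k+1}⌋ (starting m₀ = 0, d₀ = 1), with convergents p_k = a_k·p_{k-1} + p_{k-2}, q_k = a_k·q_{k-1} + q_{k-2} (p₋₁ = 1, q₋₁ = 0):
  k = 0: a₀ = 2; p₀/q₀ = 2/1; p₀² − 8·q₀² = 4 − 8 = -4.
  k = 1: m = 2, d = 4, a = ⌊(2 + 2)/4⌋ = 1; p/q = (1·2 + 1)/(1·1 + 0) = 3/1; p² − 8·q² = 9 − 8 = 1.
  The first convergent with p² − 8·q² = 1 gives the fundamental solution (x₁, y₁) = (3, 1).
Step 2: Apply the recurrence (x_{n+1}, y_{n+1}) = (x₁x_n + 8y₁y_n, x₁y_n + y₁x_n) repeatedly.
  From (x_1, y_1) = (3, 1): x_2 = 3·3 + 8·1·1 = 17; y_2 = 3·1 + 1·3 = 6.
Step 3: Verify x_2² - 8·y_2² = 289 - 288 = 1 (should be 1). ✓

(x_1, y_1) = (3, 1); (x_2, y_2) = (17, 6).


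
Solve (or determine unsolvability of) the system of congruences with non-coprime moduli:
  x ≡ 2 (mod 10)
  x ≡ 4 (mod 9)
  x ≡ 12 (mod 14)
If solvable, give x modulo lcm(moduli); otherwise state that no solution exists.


Moduli 10, 9, 14 are not pairwise coprime, so CRT works modulo lcm(m_i) when all pairwise compatibility conditions hold.
Pairwise compatibility: gcd(m_i, m_j) must divide a_i - a_j for every pair.
Merge one congruence at a time:
  Start: x ≡ 2 (mod 10).
  Combine with x ≡ 4 (mod 9): gcd(10, 9) = 1; 4 - 2 = 2, which IS divisible by 1, so compatible.
    Write x = 2 + 10·t and substitute into x ≡ 4 (mod 9): 10·t ≡ 4 − 2 = 2 (mod 9).
    Reduce coefficients mod 9: 1·t ≡ 2 (mod 9).
    So t ≡ 2 (mod 9).
    Then x = 2 + 10·2 = 22, valid modulo lcm(10, 9) = 90: x ≡ 22 (mod 90).
  Combine with x ≡ 12 (mod 14): gcd(90, 14) = 2; 12 - 22 = -10, which IS divisible by 2, so compatible.
    Write x = 22 + 90·t and substitute into x ≡ 12 (mod 14): 90·t ≡ 12 − 22 = -10 (mod 14).
    Divide the congruence (and modulus) by g = 2: 45·t ≡ -5 (mod 7).
    Reduce coefficients mod 7: 3·t ≡ 2 (mod 7).
    The inverse of 3 mod 7 is 5 (since 3·5 = 15 = 2·7 + 1), so t ≡ 5·2 = 10 ≡ 3 (mod 7).
    Then x = 22 + 90·3 = 292, valid modulo lcm(90, 14) = 630: x ≡ 292 (mod 630).
Verify: 292 mod 10 = 2, 292 mod 9 = 4, 292 mod 14 = 12.

x ≡ 292 (mod 630).


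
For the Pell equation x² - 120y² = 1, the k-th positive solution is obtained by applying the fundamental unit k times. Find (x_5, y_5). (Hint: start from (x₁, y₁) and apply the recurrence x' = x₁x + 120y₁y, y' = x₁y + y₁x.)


Step 1: Find the fundamental solution (x₁, y₁) of x² - 120y² = 1.
  Expand √120 as a continued fraction. a₀ = ⌊√120⌋ = 10; iterate m_{k+1} = d_k·a_k − m_k, d_{k+1} = (120 − m_{k+1}²)/d_k, a_{k+1} = ⌊(a₀ + m_{k+1})/d_{k+1}⌋ (starting m₀ = 0, d₀ = 1), with convergents p_k = a_k·p_{k-1} + p_{k-2}, q_k = a_k·q_{k-1} + q_{k-2} (p₋₁ = 1, q₋₁ = 0):
  k = 0: a₀ = 10; p₀/q₀ = 10/1; p₀² − 120·q₀² = 100 − 120 = -20.
  k = 1: m = 10, d = 20, a = ⌊(10 + 10)/20⌋ = 1; p/q = (1·10 + 1)/(1·1 + 0) = 11/1; p² − 120·q² = 121 − 120 = 1.
  The first convergent with p² − 120·q² = 1 gives the fundamental solution (x₁, y₁) = (11, 1).
Step 2: Apply the recurrence (x_{n+1}, y_{n+1}) = (x₁x_n + 120y₁y_n, x₁y_n + y₁x_n) repeatedly.
  From (x_1, y_1) = (11, 1): x_2 = 11·11 + 120·1·1 = 241; y_2 = 11·1 + 1·11 = 22.
  From (x_2, y_2) = (241, 22): x_3 = 11·241 + 120·1·22 = 5291; y_3 = 11·22 + 1·241 = 483.
  From (x_3, y_3) = (5291, 483): x_4 = 11·5291 + 120·1·483 = 116161; y_4 = 11·483 + 1·5291 = 10604.
  From (x_4, y_4) = (116161, 10604): x_5 = 11·116161 + 120·1·10604 = 2550251; y_5 = 11·10604 + 1·116161 = 232805.
Step 3: Verify x_5² - 120·y_5² = 6503780163001 - 6503780163000 = 1 (should be 1). ✓

(x_1, y_1) = (11, 1); (x_5, y_5) = (2550251, 232805).


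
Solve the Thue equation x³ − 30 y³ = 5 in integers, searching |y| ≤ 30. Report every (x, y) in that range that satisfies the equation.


The equation is x³ - 30y³ = 5. For fixed y, x³ = 30·y³ + 5, so a solution requires the RHS to be a perfect cube.
Strategy: iterate y from -30 to 30, compute RHS = 30·y³ + 5, and check whether it is a (positive or negative) perfect cube.
Check small values of y:
  y = 0: RHS = 5 is not a perfect cube.
  y = 1: RHS = 35 is not a perfect cube.
  y = -1: RHS = -25 is not a perfect cube.
  y = 2: RHS = 245 is not a perfect cube.
  y = -2: RHS = -235 is not a perfect cube.
  y = 3: RHS = 815 is not a perfect cube.
  y = -3: RHS = -805 is not a perfect cube.
Continuing the search up to |y| = 30 finds no solutions either.
No (x, y) in the scanned range satisfies the equation.

No integer solutions with |y| ≤ 30.


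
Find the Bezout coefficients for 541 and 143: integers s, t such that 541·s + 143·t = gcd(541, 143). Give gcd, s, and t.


Euclidean algorithm on (541, 143) — divide until remainder is 0:
  541 = 3 · 143 + 112
  143 = 1 · 112 + 31
  112 = 3 · 31 + 19
  31 = 1 · 19 + 12
  19 = 1 · 12 + 7
  12 = 1 · 7 + 5
  7 = 1 · 5 + 2
  5 = 2 · 2 + 1
  2 = 2 · 1 + 0
gcd(541, 143) = 1.
Track Bezout coefficients alongside the remainders: start with r₀ = 541 = a·1 + b·0 (s = 1, t = 0) and r₁ = 143 = a·0 + b·1 (s = 0, t = 1); each new remainder r_{k+1} = r_{k-1} − q_k·r_k inherits s_{k+1} = s_{k-1} − q_k·s_k, t_{k+1} = t_{k-1} − q_k·t_k, so r_k = a·s_k + b·t_k at every step:
  q = 3: r = 112, s = 1 − 3·0 = 1, t = 0 − 3·1 = -3  (check: 541·1 + 143·(-3) = 112)
  q = 1: r = 31, s = 0 − 1·1 = -1, t = 1 − 1·(-3) = 4  (check: 541·(-1) + 143·4 = 31)
  q = 3: r = 19, s = 1 − 3·(-1) = 4, t = -3 − 3·4 = -15  (check: 541·4 + 143·(-15) = 19)
  q = 1: r = 12, s = -1 − 1·4 = -5, t = 4 − 1·(-15) = 19  (check: 541·(-5) + 143·19 = 12)
  q = 1: r = 7, s = 4 − 1·(-5) = 9, t = -15 − 1·19 = -34  (check: 541·9 + 143·(-34) = 7)
  q = 1: r = 5, s = -5 − 1·9 = -14, t = 19 − 1·(-34) = 53  (check: 541·(-14) + 143·53 = 5)
  q = 1: r = 2, s = 9 − 1·(-14) = 23, t = -34 − 1·53 = -87  (check: 541·23 + 143·(-87) = 2)
  q = 2: r = 1, s = -14 − 2·23 = -60, t = 53 − 2·(-87) = 227  (check: 541·(-60) + 143·227 = 1)
The row with r = 1 (the gcd) gives the Bezout coefficients s = -60, t = 227.
Result: 541 · (-60) + 143 · (227) = 1.

gcd(541, 143) = 1; s = -60, t = 227 (check: 541·(-60) + 143·227 = 1).


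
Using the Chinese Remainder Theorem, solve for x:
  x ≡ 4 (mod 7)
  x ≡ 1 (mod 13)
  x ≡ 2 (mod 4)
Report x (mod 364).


Moduli 7, 13, 4 are pairwise coprime; by CRT there is a unique solution modulo M = 7 · 13 · 4 = 364.
Solve pairwise, accumulating the modulus:
  Start with x ≡ 4 (mod 7).
  Combine with x ≡ 1 (mod 13): since gcd(7, 13) = 1, we get a unique residue mod 91.
    Write x = 4 + 7·t and substitute into x ≡ 1 (mod 13): 7·t ≡ 1 − 4 = -3 (mod 13).
    Reduce coefficients mod 13: 7·t ≡ 10 (mod 13).
    The inverse of 7 mod 13 is 2 (since 7·2 = 14 = 1·13 + 1), so t ≡ 2·10 = 20 ≡ 7 (mod 13).
    Then x = 4 + 7·7 = 53, valid modulo lcm(7, 13) = 91: x ≡ 53 (mod 91).
  Combine with x ≡ 2 (mod 4): since gcd(91, 4) = 1, we get a unique residue mod 364.
    Write x = 53 + 91·t and substitute into x ≡ 2 (mod 4): 91·t ≡ 2 − 53 = -51 (mod 4).
    Reduce coefficients mod 4: 3·t ≡ 1 (mod 4).
    The inverse of 3 mod 4 is 3 (since 3·3 = 9 = 2·4 + 1), so t ≡ 3·1 = 3 ≡ 3 (mod 4).
    Then x = 53 + 91·3 = 326, valid modulo lcm(91, 4) = 364: x ≡ 326 (mod 364).
Verify: 326 mod 7 = 4 ✓, 326 mod 13 = 1 ✓, 326 mod 4 = 2 ✓.

x ≡ 326 (mod 364).


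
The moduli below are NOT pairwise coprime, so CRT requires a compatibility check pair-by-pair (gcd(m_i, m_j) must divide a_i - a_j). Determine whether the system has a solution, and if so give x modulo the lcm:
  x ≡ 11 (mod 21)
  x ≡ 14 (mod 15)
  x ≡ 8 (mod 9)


Moduli 21, 15, 9 are not pairwise coprime, so CRT works modulo lcm(m_i) when all pairwise compatibility conditions hold.
Pairwise compatibility: gcd(m_i, m_j) must divide a_i - a_j for every pair.
Merge one congruence at a time:
  Start: x ≡ 11 (mod 21).
  Combine with x ≡ 14 (mod 15): gcd(21, 15) = 3; 14 - 11 = 3, which IS divisible by 3, so compatible.
    Write x = 11 + 21·t and substitute into x ≡ 14 (mod 15): 21·t ≡ 14 − 11 = 3 (mod 15).
    Divide the congruence (and modulus) by g = 3: 7·t ≡ 1 (mod 5).
    Reduce coefficients mod 5: 2·t ≡ 1 (mod 5).
    The inverse of 2 mod 5 is 3 (since 2·3 = 6 = 1·5 + 1), so t ≡ 3·1 = 3 ≡ 3 (mod 5).
    Then x = 11 + 21·3 = 74, valid modulo lcm(21, 15) = 105: x ≡ 74 (mod 105).
  Combine with x ≡ 8 (mod 9): gcd(105, 9) = 3; 8 - 74 = -66, which IS divisible by 3, so compatible.
    Write x = 74 + 105·t and substitute into x ≡ 8 (mod 9): 105·t ≡ 8 − 74 = -66 (mod 9).
    Divide the congruence (and modulus) by g = 3: 35·t ≡ -22 (mod 3).
    Reduce coefficients mod 3: 2·t ≡ 2 (mod 3).
    The inverse of 2 mod 3 is 2 (since 2·2 = 4 = 1·3 + 1), so t ≡ 2·2 = 4 ≡ 1 (mod 3).
    Then x = 74 + 105·1 = 179, valid modulo lcm(105, 9) = 315: x ≡ 179 (mod 315).
Verify: 179 mod 21 = 11, 179 mod 15 = 14, 179 mod 9 = 8.

x ≡ 179 (mod 315).


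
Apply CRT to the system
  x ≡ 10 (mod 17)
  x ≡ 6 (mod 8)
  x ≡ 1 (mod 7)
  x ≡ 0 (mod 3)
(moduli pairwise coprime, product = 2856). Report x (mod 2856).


Product of moduli M = 17 · 8 · 7 · 3 = 2856.
Merge one congruence at a time:
  Start: x ≡ 10 (mod 17).
  Combine with x ≡ 6 (mod 8); new modulus lcm = 136.
    Write x = 10 + 17·t and substitute into x ≡ 6 (mod 8): 17·t ≡ 6 − 10 = -4 (mod 8).
    Reduce coefficients mod 8: 1·t ≡ 4 (mod 8).
    So t ≡ 4 (mod 8).
    Then x = 10 + 17·4 = 78, valid modulo lcm(17, 8) = 136: x ≡ 78 (mod 136).
  Combine with x ≡ 1 (mod 7); new modulus lcm = 952.
    Write x = 78 + 136·t and substitute into x ≡ 1 (mod 7): 136·t ≡ 1 − 78 = -77 (mod 7).
    Reduce coefficients mod 7: 3·t ≡ 0 (mod 7).
    The inverse of 3 mod 7 is 5 (since 3·5 = 15 = 2·7 + 1), so t ≡ 5·0 = 0 ≡ 0 (mod 7).
    Then x = 78 + 136·0 = 78, valid modulo lcm(136, 7) = 952: x ≡ 78 (mod 952).
  Combine with x ≡ 0 (mod 3); new modulus lcm = 2856.
    Write x = 78 + 952·t and substitute into x ≡ 0 (mod 3): 952·t ≡ 0 − 78 = -78 (mod 3).
    Reduce coefficients mod 3: 1·t ≡ 0 (mod 3).
    So t ≡ 0 (mod 3).
    Then x = 78 + 952·0 = 78, valid modulo lcm(952, 3) = 2856: x ≡ 78 (mod 2856).
Verify against each original: 78 mod 17 = 10, 78 mod 8 = 6, 78 mod 7 = 1, 78 mod 3 = 0.

x ≡ 78 (mod 2856).


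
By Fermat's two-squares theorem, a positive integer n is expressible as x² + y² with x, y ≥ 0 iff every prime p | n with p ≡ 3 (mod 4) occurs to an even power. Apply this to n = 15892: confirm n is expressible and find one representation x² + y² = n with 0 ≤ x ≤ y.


Step 1: Factor n = 15892 = 2^2 · 29 · 137.
Step 2: Check the mod-4 condition on each prime factor: 2 = 2 (special); 29 ≡ 1 (mod 4), exponent 1; 137 ≡ 1 (mod 4), exponent 1.
All primes ≡ 3 (mod 4) appear to even exponent (or don't appear), so by the two-squares theorem n IS expressible as a sum of two squares.
Step 3: Build a representation. Group n = k² · m with k = 2 and m = 29 · 137 = 3973 (a product of primes ≡ 1 (mod 4)); a representation of m scales to one of n via (k·x)² + (k·y)² = k²(x² + y²). Each prime p ≡ 1 (mod 4) is itself a sum of two squares; find a² by testing p − a² for a perfect square:
  29: 29 − 1² = 28, 29 − 2² = 25 = 5² ⇒ 29 = 2² + 5².
  137: 137 − 1² = 136, 137 − 2² = 133, 137 − 3² = 128, 137 − 4² = 121 = 11² ⇒ 137 = 4² + 11².
  Combine using the Brahmagupta–Fibonacci identity (a² + b²)(c² + d²) = (ac − bd)² + (ad + bc)² = (ac + bd)² + (ad − bc)²:
  29 · 137 = 3973: from (2² + 5²)(4² + 11²), take (2·4 − 5·11, 2·11 + 5·4) = (8 − 55, 22 + 20) = (-47, 42); dropping signs (only squares matter) gives (47, 42); check 47² + 42² = 2209 + 1764 = 3973 ✓.
  Scale by k = 2: (2·47, 2·42) = (94, 84).
Step 4: Order so x ≤ y and verify: 84² + 94² = 7056 + 8836 = 15892 = n. ✓

n = 15892 = 84² + 94² (one valid representation with x ≤ y).


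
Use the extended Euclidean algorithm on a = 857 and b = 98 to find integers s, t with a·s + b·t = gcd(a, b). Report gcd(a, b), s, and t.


Euclidean algorithm on (857, 98) — divide until remainder is 0:
  857 = 8 · 98 + 73
  98 = 1 · 73 + 25
  73 = 2 · 25 + 23
  25 = 1 · 23 + 2
  23 = 11 · 2 + 1
  2 = 2 · 1 + 0
gcd(857, 98) = 1.
Track Bezout coefficients alongside the remainders: start with r₀ = 857 = a·1 + b·0 (s = 1, t = 0) and r₁ = 98 = a·0 + b·1 (s = 0, t = 1); each new remainder r_{k+1} = r_{k-1} − q_k·r_k inherits s_{k+1} = s_{k-1} − q_k·s_k, t_{k+1} = t_{k-1} − q_k·t_k, so r_k = a·s_k + b·t_k at every step:
  q = 8: r = 73, s = 1 − 8·0 = 1, t = 0 − 8·1 = -8  (check: 857·1 + 98·(-8) = 73)
  q = 1: r = 25, s = 0 − 1·1 = -1, t = 1 − 1·(-8) = 9  (check: 857·(-1) + 98·9 = 25)
  q = 2: r = 23, s = 1 − 2·(-1) = 3, t = -8 − 2·9 = -26  (check: 857·3 + 98·(-26) = 23)
  q = 1: r = 2, s = -1 − 1·3 = -4, t = 9 − 1·(-26) = 35  (check: 857·(-4) + 98·35 = 2)
  q = 11: r = 1, s = 3 − 11·(-4) = 47, t = -26 − 11·35 = -411  (check: 857·47 + 98·(-411) = 1)
The row with r = 1 (the gcd) gives the Bezout coefficients s = 47, t = -411.
Result: 857 · (47) + 98 · (-411) = 1.

gcd(857, 98) = 1; s = 47, t = -411 (check: 857·47 + 98·(-411) = 1).


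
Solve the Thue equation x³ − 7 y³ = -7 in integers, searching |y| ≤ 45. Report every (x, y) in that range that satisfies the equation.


The equation is x³ - 7y³ = -7. For fixed y, x³ = 7·y³ − 7, so a solution requires the RHS to be a perfect cube.
Strategy: iterate y from -45 to 45, compute RHS = 7·y³ − 7, and check whether it is a (positive or negative) perfect cube.
Check small values of y:
  y = 0: RHS = -7 is not a perfect cube.
  y = 1: RHS = 0 = (0)³ ⇒ x = 0 works.
  y = -1: RHS = -14 is not a perfect cube.
  y = 2: RHS = 49 is not a perfect cube.
  y = -2: RHS = -63 is not a perfect cube.
  y = 3: RHS = 182 is not a perfect cube.
  y = -3: RHS = -196 is not a perfect cube.
Continuing the search up to |y| = 45 finds no further solutions beyond those listed.
Collected solutions: (0, 1).

Solutions (with |y| ≤ 45): (0, 1).


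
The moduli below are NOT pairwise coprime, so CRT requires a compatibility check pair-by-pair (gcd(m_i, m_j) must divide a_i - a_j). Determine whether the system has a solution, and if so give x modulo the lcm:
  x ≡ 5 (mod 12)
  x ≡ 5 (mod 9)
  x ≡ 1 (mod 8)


Moduli 12, 9, 8 are not pairwise coprime, so CRT works modulo lcm(m_i) when all pairwise compatibility conditions hold.
Pairwise compatibility: gcd(m_i, m_j) must divide a_i - a_j for every pair.
Merge one congruence at a time:
  Start: x ≡ 5 (mod 12).
  Combine with x ≡ 5 (mod 9): gcd(12, 9) = 3; 5 - 5 = 0, which IS divisible by 3, so compatible.
    Write x = 5 + 12·t and substitute into x ≡ 5 (mod 9): 12·t ≡ 5 − 5 = 0 (mod 9).
    Divide the congruence (and modulus) by g = 3: 4·t ≡ 0 (mod 3).
    Reduce coefficients mod 3: 1·t ≡ 0 (mod 3).
    So t ≡ 0 (mod 3).
    Then x = 5 + 12·0 = 5, valid modulo lcm(12, 9) = 36: x ≡ 5 (mod 36).
  Combine with x ≡ 1 (mod 8): gcd(36, 8) = 4; 1 - 5 = -4, which IS divisible by 4, so compatible.
    Write x = 5 + 36·t and substitute into x ≡ 1 (mod 8): 36·t ≡ 1 − 5 = -4 (mod 8).
    Divide the congruence (and modulus) by g = 4: 9·t ≡ -1 (mod 2).
    Reduce coefficients mod 2: 1·t ≡ 1 (mod 2).
    So t ≡ 1 (mod 2).
    Then x = 5 + 36·1 = 41, valid modulo lcm(36, 8) = 72: x ≡ 41 (mod 72).
Verify: 41 mod 12 = 5, 41 mod 9 = 5, 41 mod 8 = 1.

x ≡ 41 (mod 72).


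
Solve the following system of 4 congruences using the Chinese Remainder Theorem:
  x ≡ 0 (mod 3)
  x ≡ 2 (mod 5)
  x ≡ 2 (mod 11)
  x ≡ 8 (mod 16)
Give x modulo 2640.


Product of moduli M = 3 · 5 · 11 · 16 = 2640.
Merge one congruence at a time:
  Start: x ≡ 0 (mod 3).
  Combine with x ≡ 2 (mod 5); new modulus lcm = 15.
    Write x = 0 + 3·t and substitute into x ≡ 2 (mod 5): 3·t ≡ 2 − 0 = 2 (mod 5).
    The inverse of 3 mod 5 is 2 (since 3·2 = 6 = 1·5 + 1), so t ≡ 2·2 = 4 ≡ 4 (mod 5).
    Then x = 0 + 3·4 = 12, valid modulo lcm(3, 5) = 15: x ≡ 12 (mod 15).
  Combine with x ≡ 2 (mod 11); new modulus lcm = 165.
    Write x = 12 + 15·t and substitute into x ≡ 2 (mod 11): 15·t ≡ 2 − 12 = -10 (mod 11).
    Reduce coefficients mod 11: 4·t ≡ 1 (mod 11).
    The inverse of 4 mod 11 is 3 (since 4·3 = 12 = 1·11 + 1), so t ≡ 3·1 = 3 ≡ 3 (mod 11).
    Then x = 12 + 15·3 = 57, valid modulo lcm(15, 11) = 165: x ≡ 57 (mod 165).
  Combine with x ≡ 8 (mod 16); new modulus lcm = 2640.
    Write x = 57 + 165·t and substitute into x ≡ 8 (mod 16): 165·t ≡ 8 − 57 = -49 (mod 16).
    Reduce coefficients mod 16: 5·t ≡ 15 (mod 16).
    The inverse of 5 mod 16 is 13 (since 5·13 = 65 = 4·16 + 1), so t ≡ 13·15 = 195 ≡ 3 (mod 16).
    Then x = 57 + 165·3 = 552, valid modulo lcm(165, 16) = 2640: x ≡ 552 (mod 2640).
Verify against each original: 552 mod 3 = 0, 552 mod 5 = 2, 552 mod 11 = 2, 552 mod 16 = 8.

x ≡ 552 (mod 2640).


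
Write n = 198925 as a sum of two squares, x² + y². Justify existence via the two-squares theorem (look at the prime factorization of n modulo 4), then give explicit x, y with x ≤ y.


Step 1: Factor n = 198925 = 5^2 · 73 · 109.
Step 2: Check the mod-4 condition on each prime factor: 5 ≡ 1 (mod 4), exponent 2; 73 ≡ 1 (mod 4), exponent 1; 109 ≡ 1 (mod 4), exponent 1.
All primes ≡ 3 (mod 4) appear to even exponent (or don't appear), so by the two-squares theorem n IS expressible as a sum of two squares.
Step 3: Build a representation. Group n = k² · m with k = 5 and m = 73 · 109 = 7957 (a product of primes ≡ 1 (mod 4)); a representation of m scales to one of n via (k·x)² + (k·y)² = k²(x² + y²). Each prime p ≡ 1 (mod 4) is itself a sum of two squares; find a² by testing p − a² for a perfect square:
  73: 73 − 1² = 72, 73 − 2² = 69, 73 − 3² = 64 = 8² ⇒ 73 = 3² + 8².
  109: 109 − 1² = 108, 109 − 2² = 105, 109 − 3² = 100 = 10² ⇒ 109 = 3² + 10².
  Combine using the Brahmagupta–Fibonacci identity (a² + b²)(c² + d²) = (ac − bd)² + (ad + bc)² = (ac + bd)² + (ad − bc)²:
  73 · 109 = 7957: from (3² + 8²)(3² + 10²), take (3·3 − 8·10, 3·10 + 8·3) = (9 − 80, 30 + 24) = (-71, 54); dropping signs (only squares matter) gives (71, 54); check 71² + 54² = 5041 + 2916 = 7957 ✓.
  Scale by k = 5: (5·71, 5·54) = (355, 270).
Step 4: Order so x ≤ y and verify: 270² + 355² = 72900 + 126025 = 198925 = n. ✓

n = 198925 = 270² + 355² (one valid representation with x ≤ y).


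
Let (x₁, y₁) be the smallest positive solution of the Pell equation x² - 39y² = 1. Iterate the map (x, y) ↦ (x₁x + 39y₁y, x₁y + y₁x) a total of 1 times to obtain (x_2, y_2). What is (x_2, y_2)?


Step 1: Find the fundamental solution (x₁, y₁) of x² - 39y² = 1.
  Expand √39 as a continued fraction. a₀ = ⌊√39⌋ = 6; iterate m_{k+1} = d_k·a_k − m_k, d_{k+1} = (39 − m_{k+1}²)/d_k, a_{k+1} = ⌊(a₀ + m_{k+1})/d_{k+1}⌋ (starting m₀ = 0, d₀ = 1), with convergents p_k = a_k·p_{k-1} + p_{k-2}, q_k = a_k·q_{k-1} + q_{k-2} (p₋₁ = 1, q₋₁ = 0):
  k = 0: a₀ = 6; p₀/q₀ = 6/1; p₀² − 39·q₀² = 36 − 39 = -3.
  k = 1: m = 6, d = 3, a = ⌊(6 + 6)/3⌋ = 4; p/q = (4·6 + 1)/(4·1 + 0) = 25/4; p² − 39·q² = 625 − 624 = 1.
  The first convergent with p² − 39·q² = 1 gives the fundamental solution (x₁, y₁) = (25, 4).
Step 2: Apply the recurrence (x_{n+1}, y_{n+1}) = (x₁x_n + 39y₁y_n, x₁y_n + y₁x_n) repeatedly.
  From (x_1, y_1) = (25, 4): x_2 = 25·25 + 39·4·4 = 1249; y_2 = 25·4 + 4·25 = 200.
Step 3: Verify x_2² - 39·y_2² = 1560001 - 1560000 = 1 (should be 1). ✓

(x_1, y_1) = (25, 4); (x_2, y_2) = (1249, 200).


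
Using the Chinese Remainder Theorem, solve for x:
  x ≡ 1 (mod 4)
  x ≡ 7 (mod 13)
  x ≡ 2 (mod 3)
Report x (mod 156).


Moduli 4, 13, 3 are pairwise coprime; by CRT there is a unique solution modulo M = 4 · 13 · 3 = 156.
Solve pairwise, accumulating the modulus:
  Start with x ≡ 1 (mod 4).
  Combine with x ≡ 7 (mod 13): since gcd(4, 13) = 1, we get a unique residue mod 52.
    Write x = 1 + 4·t and substitute into x ≡ 7 (mod 13): 4·t ≡ 7 − 1 = 6 (mod 13).
    The inverse of 4 mod 13 is 10 (since 4·10 = 40 = 3·13 + 1), so t ≡ 10·6 = 60 ≡ 8 (mod 13).
    Then x = 1 + 4·8 = 33, valid modulo lcm(4, 13) = 52: x ≡ 33 (mod 52).
  Combine with x ≡ 2 (mod 3): since gcd(52, 3) = 1, we get a unique residue mod 156.
    Write x = 33 + 52·t and substitute into x ≡ 2 (mod 3): 52·t ≡ 2 − 33 = -31 (mod 3).
    Reduce coefficients mod 3: 1·t ≡ 2 (mod 3).
    So t ≡ 2 (mod 3).
    Then x = 33 + 52·2 = 137, valid modulo lcm(52, 3) = 156: x ≡ 137 (mod 156).
Verify: 137 mod 4 = 1 ✓, 137 mod 13 = 7 ✓, 137 mod 3 = 2 ✓.

x ≡ 137 (mod 156).


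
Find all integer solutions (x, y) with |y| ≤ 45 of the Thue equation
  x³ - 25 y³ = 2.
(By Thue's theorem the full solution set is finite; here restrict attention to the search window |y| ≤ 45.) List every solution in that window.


The equation is x³ - 25y³ = 2. For fixed y, x³ = 25·y³ + 2, so a solution requires the RHS to be a perfect cube.
Strategy: iterate y from -45 to 45, compute RHS = 25·y³ + 2, and check whether it is a (positive or negative) perfect cube.
Check small values of y:
  y = 0: RHS = 2 is not a perfect cube.
  y = 1: RHS = 27 = (3)³ ⇒ x = 3 works.
  y = -1: RHS = -23 is not a perfect cube.
  y = 2: RHS = 202 is not a perfect cube.
  y = -2: RHS = -198 is not a perfect cube.
  y = 3: RHS = 677 is not a perfect cube.
  y = -3: RHS = -673 is not a perfect cube.
Continuing the search up to |y| = 45 finds no further solutions beyond those listed.
Collected solutions: (3, 1).

Solutions (with |y| ≤ 45): (3, 1).


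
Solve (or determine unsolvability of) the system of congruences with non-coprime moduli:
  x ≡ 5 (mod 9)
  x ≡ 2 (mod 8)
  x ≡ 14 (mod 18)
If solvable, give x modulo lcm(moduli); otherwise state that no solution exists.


Moduli 9, 8, 18 are not pairwise coprime, so CRT works modulo lcm(m_i) when all pairwise compatibility conditions hold.
Pairwise compatibility: gcd(m_i, m_j) must divide a_i - a_j for every pair.
Merge one congruence at a time:
  Start: x ≡ 5 (mod 9).
  Combine with x ≡ 2 (mod 8): gcd(9, 8) = 1; 2 - 5 = -3, which IS divisible by 1, so compatible.
    Write x = 5 + 9·t and substitute into x ≡ 2 (mod 8): 9·t ≡ 2 − 5 = -3 (mod 8).
    Reduce coefficients mod 8: 1·t ≡ 5 (mod 8).
    So t ≡ 5 (mod 8).
    Then x = 5 + 9·5 = 50, valid modulo lcm(9, 8) = 72: x ≡ 50 (mod 72).
  Combine with x ≡ 14 (mod 18): gcd(72, 18) = 18; 14 - 50 = -36, which IS divisible by 18, so compatible.
    Write x = 50 + 72·t and substitute into x ≡ 14 (mod 18): 72·t ≡ 14 − 50 = -36 (mod 18).
    Divide the congruence (and modulus) by g = 18: 4·t ≡ -2 (mod 1).
    Modulo 1 every t works; take t = 0.
    Then x = 50 + 72·0 = 50, valid modulo lcm(72, 18) = 72: x ≡ 50 (mod 72).
Verify: 50 mod 9 = 5, 50 mod 8 = 2, 50 mod 18 = 14.

x ≡ 50 (mod 72).


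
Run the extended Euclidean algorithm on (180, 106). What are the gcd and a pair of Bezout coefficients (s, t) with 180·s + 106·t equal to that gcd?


Euclidean algorithm on (180, 106) — divide until remainder is 0:
  180 = 1 · 106 + 74
  106 = 1 · 74 + 32
  74 = 2 · 32 + 10
  32 = 3 · 10 + 2
  10 = 5 · 2 + 0
gcd(180, 106) = 2.
Track Bezout coefficients alongside the remainders: start with r₀ = 180 = a·1 + b·0 (s = 1, t = 0) and r₁ = 106 = a·0 + b·1 (s = 0, t = 1); each new remainder r_{k+1} = r_{k-1} − q_k·r_k inherits s_{k+1} = s_{k-1} − q_k·s_k, t_{k+1} = t_{k-1} − q_k·t_k, so r_k = a·s_k + b·t_k at every step:
  q = 1: r = 74, s = 1 − 1·0 = 1, t = 0 − 1·1 = -1  (check: 180·1 + 106·(-1) = 74)
  q = 1: r = 32, s = 0 − 1·1 = -1, t = 1 − 1·(-1) = 2  (check: 180·(-1) + 106·2 = 32)
  q = 2: r = 10, s = 1 − 2·(-1) = 3, t = -1 − 2·2 = -5  (check: 180·3 + 106·(-5) = 10)
  q = 3: r = 2, s = -1 − 3·3 = -10, t = 2 − 3·(-5) = 17  (check: 180·(-10) + 106·17 = 2)
The row with r = 2 (the gcd) gives the Bezout coefficients s = -10, t = 17.
Result: 180 · (-10) + 106 · (17) = 2.

gcd(180, 106) = 2; s = -10, t = 17 (check: 180·(-10) + 106·17 = 2).


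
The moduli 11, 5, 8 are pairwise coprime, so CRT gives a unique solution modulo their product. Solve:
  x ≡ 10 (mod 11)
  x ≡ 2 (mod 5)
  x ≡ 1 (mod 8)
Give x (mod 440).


Moduli 11, 5, 8 are pairwise coprime; by CRT there is a unique solution modulo M = 11 · 5 · 8 = 440.
Solve pairwise, accumulating the modulus:
  Start with x ≡ 10 (mod 11).
  Combine with x ≡ 2 (mod 5): since gcd(11, 5) = 1, we get a unique residue mod 55.
    Write x = 10 + 11·t and substitute into x ≡ 2 (mod 5): 11·t ≡ 2 − 10 = -8 (mod 5).
    Reduce coefficients mod 5: 1·t ≡ 2 (mod 5).
    So t ≡ 2 (mod 5).
    Then x = 10 + 11·2 = 32, valid modulo lcm(11, 5) = 55: x ≡ 32 (mod 55).
  Combine with x ≡ 1 (mod 8): since gcd(55, 8) = 1, we get a unique residue mod 440.
    Write x = 32 + 55·t and substitute into x ≡ 1 (mod 8): 55·t ≡ 1 − 32 = -31 (mod 8).
    Reduce coefficients mod 8: 7·t ≡ 1 (mod 8).
    The inverse of 7 mod 8 is 7 (since 7·7 = 49 = 6·8 + 1), so t ≡ 7·1 = 7 ≡ 7 (mod 8).
    Then x = 32 + 55·7 = 417, valid modulo lcm(55, 8) = 440: x ≡ 417 (mod 440).
Verify: 417 mod 11 = 10 ✓, 417 mod 5 = 2 ✓, 417 mod 8 = 1 ✓.

x ≡ 417 (mod 440).
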